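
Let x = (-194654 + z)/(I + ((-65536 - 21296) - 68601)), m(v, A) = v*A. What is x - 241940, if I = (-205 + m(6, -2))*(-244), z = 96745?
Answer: -24795122991/102485 ≈ -2.4194e+5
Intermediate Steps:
m(v, A) = A*v
I = 52948 (I = (-205 - 2*6)*(-244) = (-205 - 12)*(-244) = -217*(-244) = 52948)
x = 97909/102485 (x = (-194654 + 96745)/(52948 + ((-65536 - 21296) - 68601)) = -97909/(52948 + (-86832 - 68601)) = -97909/(52948 - 155433) = -97909/(-102485) = -97909*(-1/102485) = 97909/102485 ≈ 0.95535)
x - 241940 = 97909/102485 - 241940 = -24795122991/102485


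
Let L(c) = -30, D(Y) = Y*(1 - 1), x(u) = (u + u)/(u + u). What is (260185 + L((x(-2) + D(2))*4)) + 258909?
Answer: 519064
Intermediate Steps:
x(u) = 1 (x(u) = (2*u)/((2*u)) = (2*u)*(1/(2*u)) = 1)
D(Y) = 0 (D(Y) = Y*0 = 0)
(260185 + L((x(-2) + D(2))*4)) + 258909 = (260185 - 30) + 258909 = 260155 + 258909 = 519064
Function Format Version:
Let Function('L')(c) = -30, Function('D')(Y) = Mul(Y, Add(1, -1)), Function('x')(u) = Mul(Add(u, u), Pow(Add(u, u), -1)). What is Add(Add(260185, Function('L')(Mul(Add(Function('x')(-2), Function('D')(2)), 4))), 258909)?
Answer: 519064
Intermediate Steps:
Function('x')(u) = 1 (Function('x')(u) = Mul(Mul(2, u), Pow(Mul(2, u), -1)) = Mul(Mul(2, u), Mul(Rational(1, 2), Pow(u, -1))) = 1)
Function('D')(Y) = 0 (Function('D')(Y) = Mul(Y, 0) = 0)
Add(Add(260185, Function('L')(Mul(Add(Function('x')(-2), Function('D')(2)), 4))), 258909) = Add(Add(260185, -30), 258909) = Add(260155, 258909) = 519064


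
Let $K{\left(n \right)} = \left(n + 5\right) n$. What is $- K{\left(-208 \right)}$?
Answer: $-42224$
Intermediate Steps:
$K{\left(n \right)} = n \left(5 + n\right)$ ($K{\left(n \right)} = \left(5 + n\right) n = n \left(5 + n\right)$)
$- K{\left(-208 \right)} = - \left(-208\right) \left(5 - 208\right) = - \left(-208\right) \left(-203\right) = \left(-1\right) 42224 = -42224$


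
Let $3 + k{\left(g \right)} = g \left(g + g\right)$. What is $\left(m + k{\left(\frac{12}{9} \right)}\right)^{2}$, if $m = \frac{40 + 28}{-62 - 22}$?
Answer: $\frac{256}{3969} \approx 0.0645$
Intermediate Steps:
$k{\left(g \right)} = -3 + 2 g^{2}$ ($k{\left(g \right)} = -3 + g \left(g + g\right) = -3 + g 2 g = -3 + 2 g^{2}$)
$m = - \frac{17}{21}$ ($m = \frac{68}{-84} = 68 \left(- \frac{1}{84}\right) = - \frac{17}{21} \approx -0.80952$)
$\left(m + k{\left(\frac{12}{9} \right)}\right)^{2} = \left(- \frac{17}{21} - \left(3 - 2 \left(\frac{12}{9}\right)^{2}\right)\right)^{2} = \left(- \frac{17}{21} - \left(3 - 2 \left(12 \cdot \frac{1}{9}\right)^{2}\right)\right)^{2} = \left(- \frac{17}{21} - \left(3 - 2 \left(\frac{4}{3}\right)^{2}\right)\right)^{2} = \left(- \frac{17}{21} + \left(-3 + 2 \cdot \frac{16}{9}\right)\right)^{2} = \left(- \frac{17}{21} + \left(-3 + \frac{32}{9}\right)\right)^{2} = \left(- \frac{17}{21} + \frac{5}{9}\right)^{2} = \left(- \frac{16}{63}\right)^{2} = \frac{256}{3969}$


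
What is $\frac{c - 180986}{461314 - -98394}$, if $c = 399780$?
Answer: $\frac{109397}{279854} \approx 0.39091$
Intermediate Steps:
$\frac{c - 180986}{461314 - -98394} = \frac{399780 - 180986}{461314 - -98394} = \frac{218794}{461314 + 98394} = \frac{218794}{559708} = 218794 \cdot \frac{1}{559708} = \frac{109397}{279854}$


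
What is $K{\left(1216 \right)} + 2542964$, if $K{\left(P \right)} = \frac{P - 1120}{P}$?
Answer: $\frac{96632635}{38} \approx 2.543 \cdot 10^{6}$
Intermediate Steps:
$K{\left(P \right)} = \frac{-1120 + P}{P}$
$K{\left(1216 \right)} + 2542964 = \frac{-1120 + 1216}{1216} + 2542964 = \frac{1}{1216} \cdot 96 + 2542964 = \frac{3}{38} + 2542964 = \frac{96632635}{38}$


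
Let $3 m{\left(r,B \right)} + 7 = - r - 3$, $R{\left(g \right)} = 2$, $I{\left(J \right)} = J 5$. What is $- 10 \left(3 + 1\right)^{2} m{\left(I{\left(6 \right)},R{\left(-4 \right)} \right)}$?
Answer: $\frac{6400}{3} \approx 2133.3$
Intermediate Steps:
$I{\left(J \right)} = 5 J$
$m{\left(r,B \right)} = - \frac{10}{3} - \frac{r}{3}$ ($m{\left(r,B \right)} = - \frac{7}{3} + \frac{- r - 3}{3} = - \frac{7}{3} + \frac{-3 - r}{3} = - \frac{7}{3} - \left(1 + \frac{r}{3}\right) = - \frac{10}{3} - \frac{r}{3}$)
$- 10 \left(3 + 1\right)^{2} m{\left(I{\left(6 \right)},R{\left(-4 \right)} \right)} = - 10 \left(3 + 1\right)^{2} \left(- \frac{10}{3} - \frac{5 \cdot 6}{3}\right) = - 10 \cdot 4^{2} \left(- \frac{10}{3} - 10\right) = \left(-10\right) 16 \left(- \frac{10}{3} - 10\right) = \left(-160\right) \left(- \frac{40}{3}\right) = \frac{6400}{3}$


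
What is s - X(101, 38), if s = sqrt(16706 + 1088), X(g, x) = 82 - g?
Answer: 19 + sqrt(17794) ≈ 152.39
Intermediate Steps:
s = sqrt(17794) ≈ 133.39
s - X(101, 38) = sqrt(17794) - (82 - 1*101) = sqrt(17794) - (82 - 101) = sqrt(17794) - 1*(-19) = sqrt(17794) + 19 = 19 + sqrt(17794)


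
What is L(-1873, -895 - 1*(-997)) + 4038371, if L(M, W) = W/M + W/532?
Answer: 2011989191269/498218 ≈ 4.0384e+6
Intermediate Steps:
L(M, W) = W/532 + W/M (L(M, W) = W/M + W*(1/532) = W/M + W/532 = W/532 + W/M)
L(-1873, -895 - 1*(-997)) + 4038371 = ((-895 - 1*(-997))/532 + (-895 - 1*(-997))/(-1873)) + 4038371 = ((-895 + 997)/532 + (-895 + 997)*(-1/1873)) + 4038371 = ((1/532)*102 + 102*(-1/1873)) + 4038371 = (51/266 - 102/1873) + 4038371 = 68391/498218 + 4038371 = 2011989191269/498218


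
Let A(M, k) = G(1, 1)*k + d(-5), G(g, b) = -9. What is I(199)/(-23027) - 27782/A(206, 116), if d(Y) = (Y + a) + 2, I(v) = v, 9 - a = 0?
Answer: 319764776/11951013 ≈ 26.756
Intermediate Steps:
a = 9 (a = 9 - 1*0 = 9 + 0 = 9)
d(Y) = 11 + Y (d(Y) = (Y + 9) + 2 = (9 + Y) + 2 = 11 + Y)
A(M, k) = 6 - 9*k (A(M, k) = -9*k + (11 - 5) = -9*k + 6 = 6 - 9*k)
I(199)/(-23027) - 27782/A(206, 116) = 199/(-23027) - 27782/(6 - 9*116) = 199*(-1/23027) - 27782/(6 - 1044) = -199/23027 - 27782/(-1038) = -199/23027 - 27782*(-1/1038) = -199/23027 + 13891/519 = 319764776/11951013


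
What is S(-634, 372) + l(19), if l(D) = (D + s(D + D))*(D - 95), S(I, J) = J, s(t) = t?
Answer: -3960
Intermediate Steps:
l(D) = 3*D*(-95 + D) (l(D) = (D + (D + D))*(D - 95) = (D + 2*D)*(-95 + D) = (3*D)*(-95 + D) = 3*D*(-95 + D))
S(-634, 372) + l(19) = 372 + 3*19*(-95 + 19) = 372 + 3*19*(-76) = 372 - 4332 = -3960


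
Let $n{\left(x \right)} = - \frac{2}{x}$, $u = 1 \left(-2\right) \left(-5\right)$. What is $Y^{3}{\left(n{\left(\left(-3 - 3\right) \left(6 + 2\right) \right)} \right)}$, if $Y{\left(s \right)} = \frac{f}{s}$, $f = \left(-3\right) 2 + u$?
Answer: $884736$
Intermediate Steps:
$u = 10$ ($u = \left(-2\right) \left(-5\right) = 10$)
$f = 4$ ($f = \left(-3\right) 2 + 10 = -6 + 10 = 4$)
$Y{\left(s \right)} = \frac{4}{s}$
$Y^{3}{\left(n{\left(\left(-3 - 3\right) \left(6 + 2\right) \right)} \right)} = \left(\frac{4}{\left(-2\right) \frac{1}{\left(-3 - 3\right) \left(6 + 2\right)}}\right)^{3} = \left(\frac{4}{\left(-2\right) \frac{1}{\left(-6\right) 8}}\right)^{3} = \left(\frac{4}{\left(-2\right) \frac{1}{-48}}\right)^{3} = \left(\frac{4}{\left(-2\right) \left(- \frac{1}{48}\right)}\right)^{3} = \left(4 \frac{1}{\frac{1}{24}}\right)^{3} = \left(4 \cdot 24\right)^{3} = 96^{3} = 884736$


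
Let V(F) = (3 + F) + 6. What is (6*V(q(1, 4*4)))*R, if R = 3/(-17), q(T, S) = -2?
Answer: -126/17 ≈ -7.4118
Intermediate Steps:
V(F) = 9 + F
R = -3/17 (R = 3*(-1/17) = -3/17 ≈ -0.17647)
(6*V(q(1, 4*4)))*R = (6*(9 - 2))*(-3/17) = (6*7)*(-3/17) = 42*(-3/17) = -126/17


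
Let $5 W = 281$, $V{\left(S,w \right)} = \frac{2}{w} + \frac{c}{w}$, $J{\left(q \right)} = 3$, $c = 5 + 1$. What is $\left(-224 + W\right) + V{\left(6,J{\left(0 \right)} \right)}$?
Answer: $- \frac{2477}{15} \approx -165.13$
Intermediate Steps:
$c = 6$
$V{\left(S,w \right)} = \frac{8}{w}$ ($V{\left(S,w \right)} = \frac{2}{w} + \frac{6}{w} = \frac{8}{w}$)
$W = \frac{281}{5}$ ($W = \frac{1}{5} \cdot 281 = \frac{281}{5} \approx 56.2$)
$\left(-224 + W\right) + V{\left(6,J{\left(0 \right)} \right)} = \left(-224 + \frac{281}{5}\right) + \frac{8}{3} = - \frac{839}{5} + 8 \cdot \frac{1}{3} = - \frac{839}{5} + \frac{8}{3} = - \frac{2477}{15}$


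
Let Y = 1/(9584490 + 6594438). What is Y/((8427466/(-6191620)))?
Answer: -1547905/34086841409112 ≈ -4.5411e-8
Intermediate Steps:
Y = 1/16178928 ≈ 6.1809e-8
Y/((8427466/(-6191620))) = 1/(16178928*((8427466/(-6191620)))) = 1/(16178928*((8427466*(-1/6191620)))) = 1/(16178928*(-4213733/3095810)) = (1/16178928)*(-3095810/4213733) = -1547905/34086841409112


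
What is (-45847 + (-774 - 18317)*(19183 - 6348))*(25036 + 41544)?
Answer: -16317348634560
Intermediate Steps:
(-45847 + (-774 - 18317)*(19183 - 6348))*(25036 + 41544) = (-45847 - 19091*12835)*66580 = (-45847 - 245032985)*66580 = -245078832*66580 = -16317348634560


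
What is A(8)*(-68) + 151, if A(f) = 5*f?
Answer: -2569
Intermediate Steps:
A(8)*(-68) + 151 = (5*8)*(-68) + 151 = 40*(-68) + 151 = -2720 + 151 = -2569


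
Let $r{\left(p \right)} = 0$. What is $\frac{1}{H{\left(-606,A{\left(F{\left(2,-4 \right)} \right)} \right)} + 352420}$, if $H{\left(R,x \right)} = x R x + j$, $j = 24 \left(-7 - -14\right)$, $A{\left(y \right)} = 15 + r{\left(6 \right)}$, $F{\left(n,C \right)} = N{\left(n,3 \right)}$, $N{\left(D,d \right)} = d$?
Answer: $\frac{1}{216238} \approx 4.6245 \cdot 10^{-6}$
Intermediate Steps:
$F{\left(n,C \right)} = 3$
$A{\left(y \right)} = 15$ ($A{\left(y \right)} = 15 + 0 = 15$)
$j = 168$ ($j = 24 \left(-7 + 14\right) = 24 \cdot 7 = 168$)
$H{\left(R,x \right)} = 168 + R x^{2}$ ($H{\left(R,x \right)} = x R x + 168 = R x x + 168 = R x^{2} + 168 = 168 + R x^{2}$)
$\frac{1}{H{\left(-606,A{\left(F{\left(2,-4 \right)} \right)} \right)} + 352420} = \frac{1}{\left(168 - 606 \cdot 15^{2}\right) + 352420} = \frac{1}{\left(168 - 136350\right) + 352420} = \frac{1}{-136182 + 352420} = \frac{1}{216238}$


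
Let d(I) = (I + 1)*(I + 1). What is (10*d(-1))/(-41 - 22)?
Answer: 0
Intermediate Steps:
d(I) = (1 + I)² (d(I) = (1 + I)*(1 + I) = (1 + I)²)
(10*d(-1))/(-41 - 22) = (10*(1 - 1)²)/(-41 - 22) = (10*0²)/(-63) = (10*0)*(-1/63) = 0*(-1/63) = 0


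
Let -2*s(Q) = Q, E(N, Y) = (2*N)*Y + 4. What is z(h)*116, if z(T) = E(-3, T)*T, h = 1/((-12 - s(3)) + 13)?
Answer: 1856/25 ≈ 74.240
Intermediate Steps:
E(N, Y) = 4 + 2*N*Y (E(N, Y) = 2*N*Y + 4 = 4 + 2*N*Y)
s(Q) = -Q/2
h = 2/5 (h = 1/((-12 - (-1)*3/2) + 13) = 1/((-12 - 1*(-3/2)) + 13) = 1/((-12 + 3/2) + 13) = 1/(-21/2 + 13) = 1/(5/2) = 2/5 ≈ 0.40000)
z(T) = T*(4 - 6*T) (z(T) = (4 + 2*(-3)*T)*T = (4 - 6*T)*T = T*(4 - 6*T))
z(h)*116 = (2*(2/5)*(2 - 3*2/5))*116 = (2*(2/5)*(2 - 6/5))*116 = (2*(2/5)*(4/5))*116 = (16/25)*116 = 1856/25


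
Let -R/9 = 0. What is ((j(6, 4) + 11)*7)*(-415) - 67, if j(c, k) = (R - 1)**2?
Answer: -34927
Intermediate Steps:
R = 0 (R = -9*0 = 0)
j(c, k) = 1 (j(c, k) = (0 - 1)**2 = (-1)**2 = 1)
((j(6, 4) + 11)*7)*(-415) - 67 = ((1 + 11)*7)*(-415) - 67 = (12*7)*(-415) - 67 = 84*(-415) - 67 = -34860 - 67 = -34927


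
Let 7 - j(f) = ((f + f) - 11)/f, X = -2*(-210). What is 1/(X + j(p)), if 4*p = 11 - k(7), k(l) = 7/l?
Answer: 5/2147 ≈ 0.0023288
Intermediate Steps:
X = 420
p = 5/2 (p = (11 - 7/7)/4 = (11 - 1*1)/4 = (11 - 1)/4 = (1/4)*10 = 5/2 ≈ 2.5000)
j(f) = 7 - (-11 + 2*f)/f (j(f) = 7 - ((f + f) - 11)/f = 7 - (2*f - 11)/f = 7 - (-11 + 2*f)/f)
1/(X + j(p)) = 1/(420 + (5 + 11/(5/2))) = 1/(420 + (5 + 11*(2/5))) = 1/(420 + (5 + 22/5)) = 1/(420 + 47/5) = 1/(2147/5) = 5/2147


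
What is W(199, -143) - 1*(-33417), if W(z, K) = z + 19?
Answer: 33635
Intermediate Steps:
W(z, K) = 19 + z
W(199, -143) - 1*(-33417) = (19 + 199) - 1*(-33417) = 218 + 33417 = 33635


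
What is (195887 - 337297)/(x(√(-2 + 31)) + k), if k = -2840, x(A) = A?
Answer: 401604400/8065571 + 141410*√29/8065571 ≈ 49.887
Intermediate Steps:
(195887 - 337297)/(x(√(-2 + 31)) + k) = (195887 - 337297)/(√(-2 + 31) - 2840) = -141410/(√29 - 2840) = -141410/(-2840 + √29)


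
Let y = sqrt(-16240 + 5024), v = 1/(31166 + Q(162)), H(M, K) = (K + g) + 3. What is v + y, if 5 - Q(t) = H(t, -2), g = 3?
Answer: 1/31167 + 4*I*sqrt(701) ≈ 3.2085e-5 + 105.91*I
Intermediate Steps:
H(M, K) = 6 + K (H(M, K) = (K + 3) + 3 = (3 + K) + 3 = 6 + K)
Q(t) = 1 (Q(t) = 5 - (6 - 2) = 5 - 1*4 = 5 - 4 = 1)
v = 1/31167 (v = 1/(31166 + 1) = 1/31167 ≈ 3.2085e-5)
y = 4*I*sqrt(701) (y = sqrt(-11216) = 4*I*sqrt(701) ≈ 105.91*I)
v + y = 1/31167 + 4*I*sqrt(701)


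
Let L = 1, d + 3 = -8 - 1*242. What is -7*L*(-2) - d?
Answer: 267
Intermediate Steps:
d = -253 (d = -3 + (-8 - 1*242) = -3 + (-8 - 242) = -3 - 250 = -253)
-7*L*(-2) - d = -7*1*(-2) - 1*(-253) = -7*(-2) + 253 = 14 + 253 = 267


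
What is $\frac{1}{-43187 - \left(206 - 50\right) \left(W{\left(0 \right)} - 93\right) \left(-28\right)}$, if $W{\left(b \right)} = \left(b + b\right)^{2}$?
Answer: $- \frac{1}{449411} \approx -2.2251 \cdot 10^{-6}$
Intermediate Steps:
$W{\left(b \right)} = 4 b^{2}$ ($W{\left(b \right)} = \left(2 b\right)^{2} = 4 b^{2}$)
$\frac{1}{-43187 - \left(206 - 50\right) \left(W{\left(0 \right)} - 93\right) \left(-28\right)} = \frac{1}{-43187 - \left(206 - 50\right) \left(4 \cdot 0^{2} - 93\right) \left(-28\right)} = \frac{1}{-43187 - 156 \left(4 \cdot 0 - 93\right) \left(-28\right)} = \frac{1}{-43187 - 156 \left(0 - 93\right) \left(-28\right)} = \frac{1}{-43187 - 156 \left(-93\right) \left(-28\right)} = \frac{1}{-43187 - \left(-14508\right) \left(-28\right)} = \frac{1}{-43187 - 406224} = \frac{1}{-449411} = - \frac{1}{449411}$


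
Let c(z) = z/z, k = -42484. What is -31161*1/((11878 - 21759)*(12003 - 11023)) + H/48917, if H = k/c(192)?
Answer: -409864413283/473681899460 ≈ -0.86527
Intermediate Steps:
c(z) = 1
H = -42484 (H = -42484/1 = -42484*1 = -42484)
-31161*1/((11878 - 21759)*(12003 - 11023)) + H/48917 = -31161*1/((11878 - 21759)*(12003 - 11023)) - 42484/48917 = -31161/(980*(-9881)) - 42484*1/48917 = -31161/(-9683380) - 42484/48917 = -31161*(-1/9683380) - 42484/48917 = 31161/9683380 - 42484/48917 = -409864413283/473681899460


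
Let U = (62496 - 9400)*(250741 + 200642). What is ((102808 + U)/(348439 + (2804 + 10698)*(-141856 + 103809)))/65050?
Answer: -11983367288/16697104091375 ≈ -0.00071769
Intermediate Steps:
U = 23966631768 (U = 53096*451383 = 23966631768)
((102808 + U)/(348439 + (2804 + 10698)*(-141856 + 103809)))/65050 = ((102808 + 23966631768)/(348439 + (2804 + 10698)*(-141856 + 103809)))/65050 = (23966734576/(348439 + 13502*(-38047)))*(1/65050) = (23966734576/(348439 - 513710594))*(1/65050) = (23966734576/(-513362155))*(1/65050) = (23966734576*(-1/513362155))*(1/65050) = -23966734576/513362155*1/65050 = -11983367288/16697104091375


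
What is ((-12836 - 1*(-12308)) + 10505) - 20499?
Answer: -10522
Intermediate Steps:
((-12836 - 1*(-12308)) + 10505) - 20499 = ((-12836 + 12308) + 10505) - 20499 = (-528 + 10505) - 20499 = 9977 - 20499 = -10522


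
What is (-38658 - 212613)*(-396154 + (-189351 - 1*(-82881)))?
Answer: 126294835104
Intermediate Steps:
(-38658 - 212613)*(-396154 + (-189351 - 1*(-82881))) = -251271*(-396154 + (-189351 + 82881)) = -251271*(-396154 - 106470) = -251271*(-502624) = 126294835104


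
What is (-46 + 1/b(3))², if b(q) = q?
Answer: 18769/9 ≈ 2085.4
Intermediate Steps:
(-46 + 1/b(3))² = (-46 + 1/3)² = (-46 + ⅓)² = (-137/3)² = 18769/9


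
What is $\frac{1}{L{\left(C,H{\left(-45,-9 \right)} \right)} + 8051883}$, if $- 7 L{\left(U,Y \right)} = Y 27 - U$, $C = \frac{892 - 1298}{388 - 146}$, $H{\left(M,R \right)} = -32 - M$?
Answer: $\frac{847}{6819902227} \approx 1.242 \cdot 10^{-7}$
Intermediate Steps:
$C = - \frac{203}{121}$ ($C = - \frac{406}{242} = \left(-406\right) \frac{1}{242} = - \frac{203}{121} \approx -1.6777$)
$L{\left(U,Y \right)} = - \frac{27 Y}{7} + \frac{U}{7}$ ($L{\left(U,Y \right)} = - \frac{Y 27 - U}{7} = - \frac{27 Y - U}{7} = - \frac{- U + 27 Y}{7} = - \frac{27 Y}{7} + \frac{U}{7}$)
$\frac{1}{L{\left(C,H{\left(-45,-9 \right)} \right)} + 8051883} = \frac{1}{\left(- \frac{27 \left(-32 - -45\right)}{7} + \frac{1}{7} \left(- \frac{203}{121}\right)\right) + 8051883} = \frac{1}{\left(- \frac{27 \left(-32 + 45\right)}{7} - \frac{29}{121}\right) + 8051883} = \frac{1}{\left(\left(- \frac{27}{7}\right) 13 - \frac{29}{121}\right) + 8051883} = \frac{1}{\left(- \frac{351}{7} - \frac{29}{121}\right) + 8051883} = \frac{1}{- \frac{42674}{847} + 8051883} = \frac{1}{\frac{6819902227}{847}} = \frac{847}{6819902227}$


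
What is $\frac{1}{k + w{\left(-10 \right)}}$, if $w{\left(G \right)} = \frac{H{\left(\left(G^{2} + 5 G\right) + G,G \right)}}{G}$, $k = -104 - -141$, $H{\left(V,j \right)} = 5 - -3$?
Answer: $\frac{5}{181} \approx 0.027624$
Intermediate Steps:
$H{\left(V,j \right)} = 8$ ($H{\left(V,j \right)} = 5 + 3 = 8$)
$k = 37$ ($k = -104 + 141 = 37$)
$w{\left(G \right)} = \frac{8}{G}$
$\frac{1}{k + w{\left(-10 \right)}} = \frac{1}{37 + \frac{8}{-10}} = \frac{1}{37 + 8 \left(- \frac{1}{10}\right)} = \frac{1}{37 - \frac{4}{5}} = \frac{1}{\frac{181}{5}} = \frac{5}{181}$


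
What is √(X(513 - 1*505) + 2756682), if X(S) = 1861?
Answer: √2758543 ≈ 1660.9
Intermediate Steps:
√(X(513 - 1*505) + 2756682) = √(1861 + 2756682) = √2758543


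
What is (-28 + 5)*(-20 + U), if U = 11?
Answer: 207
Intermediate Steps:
(-28 + 5)*(-20 + U) = (-28 + 5)*(-20 + 11) = -23*(-9) = 207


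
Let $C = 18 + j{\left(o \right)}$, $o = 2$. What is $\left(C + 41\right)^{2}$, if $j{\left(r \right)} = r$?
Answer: $3721$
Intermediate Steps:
$C = 20$ ($C = 18 + 2 = 20$)
$\left(C + 41\right)^{2} = \left(20 + 41\right)^{2} = 61^{2} = 3721$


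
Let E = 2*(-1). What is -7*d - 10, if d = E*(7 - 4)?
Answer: 32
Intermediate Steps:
E = -2
d = -6 (d = -2*(7 - 4) = -2*3 = -6)
-7*d - 10 = -7*(-6) - 10 = 42 - 10 = 32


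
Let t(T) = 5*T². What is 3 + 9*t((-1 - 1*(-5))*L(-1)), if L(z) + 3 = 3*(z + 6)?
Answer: 103683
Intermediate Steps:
L(z) = 15 + 3*z (L(z) = -3 + 3*(z + 6) = -3 + 3*(6 + z) = -3 + (18 + 3*z) = 15 + 3*z)
3 + 9*t((-1 - 1*(-5))*L(-1)) = 3 + 9*(5*((-1 - 1*(-5))*(15 + 3*(-1)))²) = 3 + 9*(5*((-1 + 5)*(15 - 3))²) = 3 + 9*(5*(4*12)²) = 3 + 9*(5*48²) = 3 + 9*(5*2304) = 3 + 9*11520 = 3 + 103680 = 103683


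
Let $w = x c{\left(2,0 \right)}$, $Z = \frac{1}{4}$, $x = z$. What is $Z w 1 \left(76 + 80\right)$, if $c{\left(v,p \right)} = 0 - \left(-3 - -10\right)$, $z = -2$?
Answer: $546$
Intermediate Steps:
$x = -2$
$c{\left(v,p \right)} = -7$ ($c{\left(v,p \right)} = 0 - \left(-3 + 10\right) = 0 - 7 = -7$)
$Z = \frac{1}{4} \approx 0.25$
$w = 14$ ($w = \left(-2\right) \left(-7\right) = 14$)
$Z w 1 \left(76 + 80\right) = \frac{1}{4} \cdot 14 \cdot 1 \left(76 + 80\right) = \frac{7}{2} \cdot 1 \cdot 156 = \frac{7}{2} \cdot 156 = 546$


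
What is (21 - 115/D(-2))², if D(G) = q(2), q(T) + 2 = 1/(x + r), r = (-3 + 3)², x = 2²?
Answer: 368449/49 ≈ 7519.4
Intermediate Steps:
x = 4
r = 0 (r = 0² = 0)
q(T) = -7/4 (q(T) = -2 + 1/(4 + 0) = -2 + 1/4 = -2 + ¼ = -7/4)
D(G) = -7/4
(21 - 115/D(-2))² = (21 - 115/(-7/4))² = (21 - 115*(-4/7))² = (21 + 460/7)² = (607/7)² = 368449/49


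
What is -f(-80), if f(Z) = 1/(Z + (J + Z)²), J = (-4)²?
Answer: -1/4016 ≈ -0.00024900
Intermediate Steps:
J = 16
f(Z) = 1/(Z + (16 + Z)²)
-f(-80) = -1/(-80 + (16 - 80)²) = -1/(-80 + (-64)²) = -1/(-80 + 4096) = -1/4016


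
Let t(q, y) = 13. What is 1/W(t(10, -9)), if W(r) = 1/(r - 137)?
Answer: -124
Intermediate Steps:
W(r) = 1/(-137 + r)
1/W(t(10, -9)) = 1/(1/(-137 + 13)) = 1/(1/(-124)) = 1/(-1/124) = -124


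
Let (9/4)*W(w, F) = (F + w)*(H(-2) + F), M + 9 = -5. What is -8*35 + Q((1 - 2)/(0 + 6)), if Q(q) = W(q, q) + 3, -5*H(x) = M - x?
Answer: -112319/405 ≈ -277.33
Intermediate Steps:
M = -14 (M = -9 - 5 = -14)
H(x) = 14/5 + x/5 (H(x) = -(-14 - x)/5 = 14/5 + x/5)
W(w, F) = 4*(12/5 + F)*(F + w)/9 (W(w, F) = 4*((F + w)*((14/5 + (1/5)*(-2)) + F))/9 = 4*((F + w)*((14/5 - 2/5) + F))/9 = 4*((F + w)*(12/5 + F))/9 = 4*((12/5 + F)*(F + w))/9 = 4*(12/5 + F)*(F + w)/9)
Q(q) = 3 + 8*q**2/9 + 32*q/15 (Q(q) = (4*q**2/9 + 16*q/15 + 16*q/15 + 4*q*q/9) + 3 = (4*q**2/9 + 16*q/15 + 16*q/15 + 4*q**2/9) + 3 = (8*q**2/9 + 32*q/15) + 3 = 3 + 8*q**2/9 + 32*q/15)
-8*35 + Q((1 - 2)/(0 + 6)) = -8*35 + (3 + 8*((1 - 2)/(0 + 6))**2/9 + 32*((1 - 2)/(0 + 6))/15) = -280 + (3 + 8*(-1/6)**2/9 + 32*(-1/6)/15) = -280 + (3 + 8*(-1*1/6)**2/9 + 32*(-1*1/6)/15) = -280 + (3 + 8*(-1/6)**2/9 + (32/15)*(-1/6)) = -280 + (3 + (8/9)*(1/36) - 16/45) = -280 + (3 + 2/81 - 16/45) = -280 + 1081/405 = -112319/405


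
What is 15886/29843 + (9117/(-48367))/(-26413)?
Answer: 1844992382867/3465905170123 ≈ 0.53233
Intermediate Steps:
15886/29843 + (9117/(-48367))/(-26413) = 15886*(1/29843) + (9117*(-1/48367))*(-1/26413) = 15886/29843 - 9117/48367*(-1/26413) = 15886/29843 + 9117/1277517571 = 1844992382867/3465905170123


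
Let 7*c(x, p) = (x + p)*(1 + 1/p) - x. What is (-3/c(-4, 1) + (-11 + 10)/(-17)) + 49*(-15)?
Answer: -24631/34 ≈ -724.44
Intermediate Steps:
c(x, p) = -x/7 + (1 + 1/p)*(p + x)/7 (c(x, p) = ((x + p)*(1 + 1/p) - x)/7 = ((p + x)*(1 + 1/p) - x)/7 = ((1 + 1/p)*(p + x) - x)/7 = (-x + (1 + 1/p)*(p + x))/7 = -x/7 + (1 + 1/p)*(p + x)/7)
(-3/c(-4, 1) + (-11 + 10)/(-17)) + 49*(-15) = (-3*7/(-4 + 1*(1 + 1)) + (-11 + 10)/(-17)) + 49*(-15) = (-3*7/(-4 + 1*2) - 1*(-1/17)) - 735 = (-3*7/(-4 + 2) + 1/17) - 735 = (-3/((⅐)*1*(-2)) + 1/17) - 735 = (-3/(-2/7) + 1/17) - 735 = (-3*(-7/2) + 1/17) - 735 = (21/2 + 1/17) - 735 = 359/34 - 735 = -24631/34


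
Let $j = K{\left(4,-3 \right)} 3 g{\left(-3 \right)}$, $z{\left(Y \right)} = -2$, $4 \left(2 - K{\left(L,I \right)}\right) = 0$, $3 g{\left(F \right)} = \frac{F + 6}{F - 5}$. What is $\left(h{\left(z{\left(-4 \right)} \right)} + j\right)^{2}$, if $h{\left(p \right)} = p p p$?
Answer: $\frac{1225}{16} \approx 76.563$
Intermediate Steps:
$g{\left(F \right)} = \frac{6 + F}{3 \left(-5 + F\right)}$ ($g{\left(F \right)} = \frac{\left(F + 6\right) \frac{1}{F - 5}}{3} = \frac{\left(6 + F\right) \frac{1}{-5 + F}}{3} = \frac{\frac{1}{-5 + F} \left(6 + F\right)}{3} = \frac{6 + F}{3 \left(-5 + F\right)}$)
$K{\left(L,I \right)} = 2$ ($K{\left(L,I \right)} = 2 - 0 = 2 + 0 = 2$)
$j = - \frac{3}{4}$ ($j = 2 \cdot 3 \frac{6 - 3}{3 \left(-5 - 3\right)} = 6 \cdot \frac{1}{3} \frac{1}{-8} \cdot 3 = 6 \cdot \frac{1}{3} \left(- \frac{1}{8}\right) 3 = 6 \left(- \frac{1}{8}\right) = - \frac{3}{4} \approx -0.75$)
$h{\left(p \right)} = p^{3}$ ($h{\left(p \right)} = p^{2} p = p^{3}$)
$\left(h{\left(z{\left(-4 \right)} \right)} + j\right)^{2} = \left(\left(-2\right)^{3} - \frac{3}{4}\right)^{2} = \left(-8 - \frac{3}{4}\right)^{2} = \left(- \frac{35}{4}\right)^{2} = \frac{1225}{16}$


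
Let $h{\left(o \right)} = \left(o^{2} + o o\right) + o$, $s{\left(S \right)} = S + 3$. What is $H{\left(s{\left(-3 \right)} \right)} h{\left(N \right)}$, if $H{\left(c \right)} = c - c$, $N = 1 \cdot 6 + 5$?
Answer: $0$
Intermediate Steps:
$s{\left(S \right)} = 3 + S$
$N = 11$ ($N = 6 + 5 = 11$)
$h{\left(o \right)} = o + 2 o^{2}$ ($h{\left(o \right)} = \left(o^{2} + o^{2}\right) + o = 2 o^{2} + o = o + 2 o^{2}$)
$H{\left(c \right)} = 0$
$H{\left(s{\left(-3 \right)} \right)} h{\left(N \right)} = 0 \cdot 11 \left(1 + 2 \cdot 11\right) = 0 \cdot 11 \left(1 + 22\right) = 0 \cdot 11 \cdot 23 = 0 \cdot 253 = 0$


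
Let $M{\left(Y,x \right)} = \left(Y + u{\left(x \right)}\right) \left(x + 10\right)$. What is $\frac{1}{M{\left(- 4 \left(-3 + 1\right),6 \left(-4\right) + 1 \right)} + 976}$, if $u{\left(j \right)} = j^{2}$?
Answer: $- \frac{1}{6005} \approx -0.00016653$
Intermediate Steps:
$M{\left(Y,x \right)} = \left(10 + x\right) \left(Y + x^{2}\right)$ ($M{\left(Y,x \right)} = \left(Y + x^{2}\right) \left(x + 10\right) = \left(Y + x^{2}\right) \left(10 + x\right) = \left(10 + x\right) \left(Y + x^{2}\right)$)
$\frac{1}{M{\left(- 4 \left(-3 + 1\right),6 \left(-4\right) + 1 \right)} + 976} = \frac{1}{\left(\left(6 \left(-4\right) + 1\right)^{3} + 10 \left(- 4 \left(-3 + 1\right)\right) + 10 \left(6 \left(-4\right) + 1\right)^{2} + - 4 \left(-3 + 1\right) \left(6 \left(-4\right) + 1\right)\right) + 976} = \frac{1}{\left(\left(-24 + 1\right)^{3} + 10 \left(\left(-4\right) \left(-2\right)\right) + 10 \left(-24 + 1\right)^{2} + \left(-4\right) \left(-2\right) \left(-24 + 1\right)\right) + 976} = \frac{1}{\left(\left(-23\right)^{3} + 10 \cdot 8 + 10 \left(-23\right)^{2} + 8 \left(-23\right)\right) + 976} = \frac{1}{\left(-12167 + 80 + 10 \cdot 529 - 184\right) + 976} = \frac{1}{\left(-12167 + 80 + 5290 - 184\right) + 976} = \frac{1}{-6981 + 976} = \frac{1}{-6005} = - \frac{1}{6005}$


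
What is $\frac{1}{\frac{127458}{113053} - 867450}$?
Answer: $- \frac{113053}{98067697392} \approx -1.1528 \cdot 10^{-6}$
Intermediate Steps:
$\frac{1}{\frac{127458}{113053} - 867450} = \frac{1}{- \frac{98067697392}{113053}} = - \frac{113053}{98067697392}$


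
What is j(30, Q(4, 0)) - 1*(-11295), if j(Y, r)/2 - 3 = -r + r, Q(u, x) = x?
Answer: 11301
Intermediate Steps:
j(Y, r) = 6 (j(Y, r) = 6 + 2*(-r + r) = 6 + 2*0 = 6 + 0 = 6)
j(30, Q(4, 0)) - 1*(-11295) = 6 - 1*(-11295) = 6 + 11295 = 11301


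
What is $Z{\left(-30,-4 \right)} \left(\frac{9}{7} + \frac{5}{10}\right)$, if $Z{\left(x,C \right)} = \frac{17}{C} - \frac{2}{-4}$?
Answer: $- \frac{375}{56} \approx -6.6964$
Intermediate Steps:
$Z{\left(x,C \right)} = \frac{1}{2} + \frac{17}{C}$ ($Z{\left(x,C \right)} = \frac{17}{C} - - \frac{1}{2} = \frac{17}{C} + \frac{1}{2} = \frac{1}{2} + \frac{17}{C}$)
$Z{\left(-30,-4 \right)} \left(\frac{9}{7} + \frac{5}{10}\right) = \frac{34 - 4}{2 \left(-4\right)} \left(\frac{9}{7} + \frac{5}{10}\right) = \frac{1}{2} \left(- \frac{1}{4}\right) 30 \left(9 \cdot \frac{1}{7} + 5 \cdot \frac{1}{10}\right) = - \frac{15 \left(\frac{9}{7} + \frac{1}{2}\right)}{4} = \left(- \frac{15}{4}\right) \frac{25}{14} = - \frac{375}{56}$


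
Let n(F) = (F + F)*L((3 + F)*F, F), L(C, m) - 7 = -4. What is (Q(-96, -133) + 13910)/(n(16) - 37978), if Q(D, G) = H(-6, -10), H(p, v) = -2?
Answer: -6954/18941 ≈ -0.36714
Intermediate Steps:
L(C, m) = 3 (L(C, m) = 7 - 4 = 3)
Q(D, G) = -2
n(F) = 6*F (n(F) = (F + F)*3 = (2*F)*3 = 6*F)
(Q(-96, -133) + 13910)/(n(16) - 37978) = (-2 + 13910)/(6*16 - 37978) = 13908/(96 - 37978) = 13908/(-37882) = 13908*(-1/37882) = -6954/18941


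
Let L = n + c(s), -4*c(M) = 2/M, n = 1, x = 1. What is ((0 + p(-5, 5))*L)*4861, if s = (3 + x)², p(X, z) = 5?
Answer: 753455/32 ≈ 23545.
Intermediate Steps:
s = 16 (s = (3 + 1)² = 4² = 16)
c(M) = -1/(2*M)
L = 31/32 (L = 1 - ½/16 = 1 - ½*1/16 = 1 - 1/32 = 31/32 ≈ 0.96875)
((0 + p(-5, 5))*L)*4861 = ((0 + 5)*(31/32))*4861 = (5*(31/32))*4861 = (155/32)*4861 = 753455/32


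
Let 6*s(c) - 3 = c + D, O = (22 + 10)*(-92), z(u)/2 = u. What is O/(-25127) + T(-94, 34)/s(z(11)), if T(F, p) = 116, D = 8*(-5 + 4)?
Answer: 17538440/427159 ≈ 41.058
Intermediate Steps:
D = -8 (D = 8*(-1) = -8)
z(u) = 2*u
O = -2944 (O = 32*(-92) = -2944)
s(c) = -⅚ + c/6 (s(c) = ½ + (c - 8)/6 = ½ + (-8 + c)/6 = ½ + (-4/3 + c/6) = -⅚ + c/6)
O/(-25127) + T(-94, 34)/s(z(11)) = -2944/(-25127) + 116/(-⅚ + (2*11)/6) = -2944*(-1/25127) + 116/(-⅚ + (⅙)*22) = 2944/25127 + 116/(-⅚ + 11/3) = 2944/25127 + 116/(17/6) = 2944/25127 + 116*(6/17) = 2944/25127 + 696/17 = 17538440/427159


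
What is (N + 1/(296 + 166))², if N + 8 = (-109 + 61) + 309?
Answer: 13662570769/213444 ≈ 64010.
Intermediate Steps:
N = 253 (N = -8 + ((-109 + 61) + 309) = -8 + (-48 + 309) = -8 + 261 = 253)
(N + 1/(296 + 166))² = (253 + 1/(296 + 166))² = (253 + 1/462)² = (116887/462)² = 13662570769/213444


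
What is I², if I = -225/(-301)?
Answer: 50625/90601 ≈ 0.55877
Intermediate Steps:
I = 225/301 (I = -225*(-1/301) = 225/301 ≈ 0.74751)
I² = (225/301)² = 50625/90601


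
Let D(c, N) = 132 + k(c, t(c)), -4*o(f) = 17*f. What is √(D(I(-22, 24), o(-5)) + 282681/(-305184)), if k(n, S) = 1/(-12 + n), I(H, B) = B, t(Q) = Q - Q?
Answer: √2641784574/4488 ≈ 11.452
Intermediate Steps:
t(Q) = 0
o(f) = -17*f/4
D(c, N) = 132 + 1/(-12 + c)
√(D(I(-22, 24), o(-5)) + 282681/(-305184)) = √((-1583 + 132*24)/(-12 + 24) + 282681/(-305184)) = √((-1583 + 3168)/12 + 282681*(-1/305184)) = √((1/12)*1585 - 94227/101728) = √(1585/12 - 94227/101728) = √(40027039/305184) = √2641784574/4488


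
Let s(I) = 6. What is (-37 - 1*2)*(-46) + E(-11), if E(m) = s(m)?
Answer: 1800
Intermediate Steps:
E(m) = 6
(-37 - 1*2)*(-46) + E(-11) = (-37 - 1*2)*(-46) + 6 = (-37 - 2)*(-46) + 6 = -39*(-46) + 6 = 1794 + 6 = 1800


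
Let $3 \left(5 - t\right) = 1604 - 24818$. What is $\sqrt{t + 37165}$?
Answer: $2 \sqrt{11227} \approx 211.92$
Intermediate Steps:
$t = 7743$ ($t = 5 - \frac{1604 - 24818}{3} = 5 - -7738 = 5 + 7738 = 7743$)
$\sqrt{t + 37165} = \sqrt{7743 + 37165} = \sqrt{44908} = 2 \sqrt{11227}$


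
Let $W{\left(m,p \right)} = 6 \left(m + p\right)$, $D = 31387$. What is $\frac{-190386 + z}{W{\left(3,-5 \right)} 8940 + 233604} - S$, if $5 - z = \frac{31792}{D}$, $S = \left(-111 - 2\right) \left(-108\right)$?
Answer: $- \frac{48393998179391}{3964931388} \approx -12206.0$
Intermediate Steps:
$W{\left(m,p \right)} = 6 m + 6 p$
$S = 12204$ ($S = \left(-113\right) \left(-108\right) = 12204$)
$z = \frac{125143}{31387}$ ($z = 5 - \frac{31792}{31387} = \frac{125143}{31387} \approx 3.9871$)
$\frac{-190386 + z}{W{\left(3,-5 \right)} 8940 + 233604} - S = \frac{-190386 + \frac{125143}{31387}}{\left(6 \cdot 3 + 6 \left(-5\right)\right) 8940 + 233604} - 12204 = - \frac{5975520239}{31387 \left(\left(18 - 30\right) 8940 + 233604\right)} - 12204 = - \frac{5975520239}{31387 \left(\left(-12\right) 8940 + 233604\right)} - 12204 = - \frac{5975520239}{31387 \left(-107280 + 233604\right)} - 12204 = - \frac{5975520239}{31387 \cdot 126324} - 12204 = \left(- \frac{5975520239}{31387}\right) \frac{1}{126324} - 12204 = - \frac{5975520239}{3964931388} - 12204 = - \frac{48393998179391}{3964931388}$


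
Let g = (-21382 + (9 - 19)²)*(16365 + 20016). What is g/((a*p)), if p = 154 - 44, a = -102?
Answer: 129043407/1870 ≈ 69007.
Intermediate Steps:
p = 110
g = -774260442 (g = (-21382 + (-10)²)*36381 = (-21382 + 100)*36381 = -21282*36381 = -774260442)
g/((a*p)) = -774260442/((-102*110)) = -774260442/(-11220) = -774260442*(-1/11220) = 129043407/1870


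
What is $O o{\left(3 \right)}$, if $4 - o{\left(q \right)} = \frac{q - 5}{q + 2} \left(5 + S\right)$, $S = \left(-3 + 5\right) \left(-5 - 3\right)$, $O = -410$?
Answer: $164$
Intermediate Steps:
$S = -16$ ($S = 2 \left(-8\right) = -16$)
$o{\left(q \right)} = 4 + \frac{11 \left(-5 + q\right)}{2 + q}$ ($o{\left(q \right)} = 4 - \frac{q - 5}{q + 2} \left(5 - 16\right) = 4 - \frac{-5 + q}{2 + q} \left(-11\right) = 4 - - \frac{11 \left(-5 + q\right)}{2 + q} = 4 + \frac{11 \left(-5 + q\right)}{2 + q}$)
$O o{\left(3 \right)} = - 410 \frac{-47 + 15 \cdot 3}{2 + 3} = - 410 \frac{-47 + 45}{5} = - 410 \cdot \frac{1}{5} \left(-2\right) = \left(-410\right) \left(- \frac{2}{5}\right) = 164$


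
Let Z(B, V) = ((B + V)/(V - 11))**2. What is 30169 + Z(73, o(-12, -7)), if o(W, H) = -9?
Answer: 754481/25 ≈ 30179.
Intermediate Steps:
Z(B, V) = (B + V)**2/(-11 + V)**2 (Z(B, V) = ((B + V)/(-11 + V))**2 = (B + V)**2/(-11 + V)**2)
30169 + Z(73, o(-12, -7)) = 30169 + (73 - 9)**2/(-11 - 9)**2 = 30169 + 64**2/(-20)**2 = 30169 + (1/400)*4096 = 30169 + 256/25 = 754481/25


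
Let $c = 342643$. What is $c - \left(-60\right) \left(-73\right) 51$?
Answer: $119263$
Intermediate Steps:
$c - \left(-60\right) \left(-73\right) 51 = 342643 - \left(-60\right) \left(-73\right) 51 = 342643 - 4380 \cdot 51 = 342643 - 223380 = 119263$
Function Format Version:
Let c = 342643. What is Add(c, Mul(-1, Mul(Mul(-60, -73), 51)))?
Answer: 119263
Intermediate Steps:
Add(c, Mul(-1, Mul(Mul(-60, -73), 51))) = Add(342643, Mul(-1, Mul(Mul(-60, -73), 51))) = Add(342643, Mul(-1, Mul(4380, 51))) = Add(342643, Mul(-1, 223380)) = Add(342643, -223380) = 119263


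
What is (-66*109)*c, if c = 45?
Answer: -323730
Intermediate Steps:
(-66*109)*c = -66*109*45 = -7194*45 = -323730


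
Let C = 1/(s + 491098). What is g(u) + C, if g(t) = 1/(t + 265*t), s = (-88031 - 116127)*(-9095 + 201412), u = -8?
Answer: -9815641279/20887683509616 ≈ -0.00046992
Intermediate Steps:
s = -39263054086 (s = -204158*192317 = -39263054086)
C = -1/39262562988 (C = 1/(-39263054086 + 491098) = 1/(-39262562988) = -1/39262562988 ≈ -2.5470e-11)
g(t) = 1/(266*t)
g(u) + C = (1/266)/(-8) - 1/39262562988 = (1/266)*(-1/8) - 1/39262562988 = -1/2128 - 1/39262562988 = -9815641279/20887683509616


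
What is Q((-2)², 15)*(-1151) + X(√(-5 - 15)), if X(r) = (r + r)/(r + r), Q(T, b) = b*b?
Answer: -258974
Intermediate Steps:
Q(T, b) = b²
X(r) = 1 (X(r) = (2*r)/((2*r)) = (2*r)*(1/(2*r)) = 1)
Q((-2)², 15)*(-1151) + X(√(-5 - 15)) = 15²*(-1151) + 1 = 225*(-1151) + 1 = -258975 + 1 = -258974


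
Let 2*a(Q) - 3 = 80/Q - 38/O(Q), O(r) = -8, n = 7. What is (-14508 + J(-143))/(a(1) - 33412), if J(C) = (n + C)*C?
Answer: -7904/53389 ≈ -0.14805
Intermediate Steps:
J(C) = C*(7 + C) (J(C) = (7 + C)*C = C*(7 + C))
a(Q) = 31/8 + 40/Q (a(Q) = 3/2 + (80/Q - 38/(-8))/2 = 3/2 + (80/Q - 38*(-1/8))/2 = 3/2 + (80/Q + 19/4)/2 = 3/2 + (19/4 + 80/Q)/2 = 3/2 + (19/8 + 40/Q) = 31/8 + 40/Q)
(-14508 + J(-143))/(a(1) - 33412) = (-14508 - 143*(7 - 143))/((31/8 + 40/1) - 33412) = (-14508 - 143*(-136))/((31/8 + 40*1) - 33412) = (-14508 + 19448)/((31/8 + 40) - 33412) = 4940/(351/8 - 33412) = 4940/(-266945/8) = 4940*(-8/266945) = -7904/53389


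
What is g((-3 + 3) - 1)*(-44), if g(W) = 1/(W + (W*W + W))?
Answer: 44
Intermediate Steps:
g(W) = 1/(W² + 2*W) (g(W) = 1/(W + (W² + W)) = 1/(W + (W + W²)) = 1/(W² + 2*W))
g((-3 + 3) - 1)*(-44) = (1/(((-3 + 3) - 1)*(2 + ((-3 + 3) - 1))))*(-44) = (1/((0 - 1)*(2 + (0 - 1))))*(-44) = (1/((-1)*(2 - 1)))*(-44) = -1/1*(-44) = -1*1*(-44) = -1*(-44) = 44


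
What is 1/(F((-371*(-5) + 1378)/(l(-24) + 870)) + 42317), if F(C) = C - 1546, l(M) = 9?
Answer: 879/35840942 ≈ 2.4525e-5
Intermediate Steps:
F(C) = -1546 + C
1/(F((-371*(-5) + 1378)/(l(-24) + 870)) + 42317) = 1/((-1546 + (-371*(-5) + 1378)/(9 + 870)) + 42317) = 1/((-1546 + (1855 + 1378)/879) + 42317) = 1/((-1546 + 3233*(1/879)) + 42317) = 1/((-1546 + 3233/879) + 42317) = 1/(-1355701/879 + 42317) = 1/(35840942/879) = 879/35840942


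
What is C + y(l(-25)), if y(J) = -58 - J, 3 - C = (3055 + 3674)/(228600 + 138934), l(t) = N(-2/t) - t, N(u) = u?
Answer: -735971293/9188350 ≈ -80.098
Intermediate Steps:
l(t) = -t - 2/t (l(t) = -2/t - t = -t - 2/t)
C = 1095873/367534 (C = 3 - (3055 + 3674)/(228600 + 138934) = 3 - 6729/367534 = 1095873/367534 ≈ 2.9817)
C + y(l(-25)) = 1095873/367534 + (-58 - (-1*(-25) - 2/(-25))) = 1095873/367534 + (-58 - (25 - 2*(-1/25))) = 1095873/367534 + (-58 - (25 + 2/25)) = 1095873/367534 + (-58 - 1*627/25) = 1095873/367534 + (-58 - 627/25) = 1095873/367534 - 2077/25 = -735971293/9188350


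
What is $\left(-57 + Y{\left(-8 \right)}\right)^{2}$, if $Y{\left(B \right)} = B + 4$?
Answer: $3721$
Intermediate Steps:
$Y{\left(B \right)} = 4 + B$
$\left(-57 + Y{\left(-8 \right)}\right)^{2} = \left(-57 + \left(4 - 8\right)\right)^{2} = \left(-57 - 4\right)^{2} = \left(-61\right)^{2} = 3721$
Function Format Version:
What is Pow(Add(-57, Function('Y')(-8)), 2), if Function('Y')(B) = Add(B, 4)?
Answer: 3721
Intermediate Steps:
Function('Y')(B) = Add(4, B)
Pow(Add(-57, Function('Y')(-8)), 2) = Pow(Add(-57, Add(4, -8)), 2) = Pow(Add(-57, -4), 2) = Pow(-61, 2) = 3721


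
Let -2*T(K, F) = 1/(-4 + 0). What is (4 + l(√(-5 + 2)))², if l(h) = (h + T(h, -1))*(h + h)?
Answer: 61/16 - I*√3 ≈ 3.8125 - 1.732*I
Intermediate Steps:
T(K, F) = ⅛ (T(K, F) = -1/(2*(-4 + 0)) = -½/(-4) = -½*(-¼) = ⅛)
l(h) = 2*h*(⅛ + h) (l(h) = (h + ⅛)*(h + h) = (⅛ + h)*(2*h) = 2*h*(⅛ + h))
(4 + l(√(-5 + 2)))² = (4 + √(-5 + 2)*(1 + 8*√(-5 + 2))/4)² = (4 + √(-3)*(1 + 8*√(-3))/4)² = (4 + (I*√3)*(1 + 8*(I*√3))/4)² = (4 + (I*√3)*(1 + 8*I*√3)/4)² = (4 + I*√3*(1 + 8*I*√3)/4)²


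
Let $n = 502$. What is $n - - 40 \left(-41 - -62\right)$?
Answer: $1342$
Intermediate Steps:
$n - - 40 \left(-41 - -62\right) = 502 - - 40 \left(-41 - -62\right) = 502 - - 40 \left(-41 + 62\right) = 502 - \left(-40\right) 21 = 502 - -840 = 502 + 840 = 1342$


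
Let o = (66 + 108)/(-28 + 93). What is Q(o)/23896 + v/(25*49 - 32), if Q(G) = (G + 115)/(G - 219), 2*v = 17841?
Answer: 2997293647091/400849975608 ≈ 7.4773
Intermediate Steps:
v = 17841/2 (v = (1/2)*17841 = 17841/2 ≈ 8920.5)
o = 174/65 ≈ 2.6769
Q(G) = (115 + G)/(-219 + G)
Q(o)/23896 + v/(25*49 - 32) = ((115 + 174/65)/(-219 + 174/65))/23896 + 17841/(2*(25*49 - 32)) = ((7649/65)/(-14061/65))*(1/23896) + 17841/(2*(1225 - 32)) = -65/14061*7649/65*(1/23896) + (17841/2)/1193 = -7649/14061*1/23896 + (17841/2)*(1/1193) = -7649/336001656 + 17841/2386 = 2997293647091/400849975608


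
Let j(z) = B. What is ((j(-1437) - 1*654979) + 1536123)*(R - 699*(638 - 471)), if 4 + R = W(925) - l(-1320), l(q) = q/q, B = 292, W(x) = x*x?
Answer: 651281601732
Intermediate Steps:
W(x) = x**2
j(z) = 292
l(q) = 1
R = 855620 (R = -4 + (925**2 - 1*1) = -4 + (855625 - 1) = -4 + 855624 = 855620)
((j(-1437) - 1*654979) + 1536123)*(R - 699*(638 - 471)) = ((292 - 1*654979) + 1536123)*(855620 - 699*(638 - 471)) = ((292 - 654979) + 1536123)*(855620 - 699*167) = (-654687 + 1536123)*(855620 - 116733) = 881436*738887 = 651281601732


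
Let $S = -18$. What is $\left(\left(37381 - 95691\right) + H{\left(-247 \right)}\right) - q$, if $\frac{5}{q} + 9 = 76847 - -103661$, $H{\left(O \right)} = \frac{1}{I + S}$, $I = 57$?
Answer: $- \frac{410470790606}{7039461} \approx -58310.0$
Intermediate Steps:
$H{\left(O \right)} = \frac{1}{39}$ ($H{\left(O \right)} = \frac{1}{57 - 18} = \frac{1}{39}$)
$q = \frac{5}{180499}$ ($q = \frac{5}{-9 + \left(76847 - -103661\right)} = \frac{5}{-9 + \left(76847 + 103661\right)} = \frac{5}{-9 + 180508} = \frac{5}{180499} \approx 2.7701 \cdot 10^{-5}$)
$\left(\left(37381 - 95691\right) + H{\left(-247 \right)}\right) - q = \left(\left(37381 - 95691\right) + \frac{1}{39}\right) - \frac{5}{180499} = \left(-58310 + \frac{1}{39}\right) - \frac{5}{180499} = - \frac{2274089}{39} - \frac{5}{180499} = - \frac{410470790606}{7039461}$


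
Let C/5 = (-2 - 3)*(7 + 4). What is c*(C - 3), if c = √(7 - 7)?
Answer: 0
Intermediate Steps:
c = 0 (c = √0 = 0)
C = -275 (C = 5*((-2 - 3)*(7 + 4)) = 5*(-5*11) = 5*(-55) = -275)
c*(C - 3) = 0*(-275 - 3) = 0*(-278) = 0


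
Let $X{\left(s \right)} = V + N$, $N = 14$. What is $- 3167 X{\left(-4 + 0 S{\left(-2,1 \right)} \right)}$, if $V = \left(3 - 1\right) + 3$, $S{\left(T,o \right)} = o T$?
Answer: $-60173$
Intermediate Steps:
$S{\left(T,o \right)} = T o$
$V = 5$ ($V = 2 + 3 = 5$)
$X{\left(s \right)} = 19$ ($X{\left(s \right)} = 5 + 14 = 19$)
$- 3167 X{\left(-4 + 0 S{\left(-2,1 \right)} \right)} = \left(-3167\right) 19 = -60173$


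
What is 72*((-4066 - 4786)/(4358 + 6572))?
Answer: -318672/5465 ≈ -58.311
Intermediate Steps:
72*((-4066 - 4786)/(4358 + 6572)) = 72*(-8852/10930) = 72*(-8852*1/10930) = 72*(-4426/5465) = -318672/5465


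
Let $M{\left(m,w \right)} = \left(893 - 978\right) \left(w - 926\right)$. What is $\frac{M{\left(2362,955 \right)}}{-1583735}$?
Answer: $\frac{493}{316747} \approx 0.0015564$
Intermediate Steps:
$M{\left(m,w \right)} = 78710 - 85 w$ ($M{\left(m,w \right)} = - 85 \left(-926 + w\right) = 78710 - 85 w$)
$\frac{M{\left(2362,955 \right)}}{-1583735} = \frac{78710 - 81175}{-1583735} = \left(78710 - 81175\right) \left(- \frac{1}{1583735}\right) = \left(-2465\right) \left(- \frac{1}{1583735}\right) = \frac{493}{316747}$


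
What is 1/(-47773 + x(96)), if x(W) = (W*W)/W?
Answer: -1/47677 ≈ -2.0974e-5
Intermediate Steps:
x(W) = W (x(W) = W**2/W = W)
1/(-47773 + x(96)) = 1/(-47773 + 96) = 1/(-47677) = -1/47677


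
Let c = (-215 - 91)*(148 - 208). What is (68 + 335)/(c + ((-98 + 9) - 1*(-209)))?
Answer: 403/18480 ≈ 0.021807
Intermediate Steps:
c = 18360 (c = -306*(-60) = 18360)
(68 + 335)/(c + ((-98 + 9) - 1*(-209))) = (68 + 335)/(18360 + ((-98 + 9) - 1*(-209))) = 403/(18360 + (-89 + 209)) = 403/(18360 + 120) = 403/18480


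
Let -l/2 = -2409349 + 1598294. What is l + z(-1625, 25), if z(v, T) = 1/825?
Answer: 1338240751/825 ≈ 1.6221e+6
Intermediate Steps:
z(v, T) = 1/825
l = 1622110 (l = -2*(-2409349 + 1598294) = -2*(-811055) = 1622110)
l + z(-1625, 25) = 1622110 + 1/825 = 1338240751/825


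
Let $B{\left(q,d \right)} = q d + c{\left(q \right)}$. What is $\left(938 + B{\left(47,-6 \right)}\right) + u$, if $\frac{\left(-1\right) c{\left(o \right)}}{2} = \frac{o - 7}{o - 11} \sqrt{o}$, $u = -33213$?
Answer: $-32557 - \frac{20 \sqrt{47}}{9} \approx -32572.0$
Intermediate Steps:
$c{\left(o \right)} = - \frac{2 \sqrt{o} \left(-7 + o\right)}{-11 + o}$ ($c{\left(o \right)} = - 2 \frac{o - 7}{o - 11} \sqrt{o} = - 2 \frac{-7 + o}{-11 + o} \sqrt{o} = - 2 \frac{\sqrt{o} \left(-7 + o\right)}{-11 + o} = - \frac{2 \sqrt{o} \left(-7 + o\right)}{-11 + o}$)
$B{\left(q,d \right)} = d q + \frac{2 \sqrt{q} \left(7 - q\right)}{-11 + q}$ ($B{\left(q,d \right)} = q d + \frac{2 \sqrt{q} \left(7 - q\right)}{-11 + q} = d q + \frac{2 \sqrt{q} \left(7 - q\right)}{-11 + q}$)
$\left(938 + B{\left(47,-6 \right)}\right) + u = \left(938 + \frac{2 \sqrt{47} \left(7 - 47\right) - 282 \left(-11 + 47\right)}{-11 + 47}\right) - 33213 = \left(938 + \frac{2 \sqrt{47} \left(7 - 47\right) - 282 \cdot 36}{36}\right) - 33213 = \left(938 + \frac{2 \sqrt{47} \left(-40\right) - 10152}{36}\right) - 33213 = \left(938 + \frac{- 80 \sqrt{47} - 10152}{36}\right) - 33213 = \left(938 + \frac{-10152 - 80 \sqrt{47}}{36}\right) - 33213 = \left(938 - \left(282 + \frac{20 \sqrt{47}}{9}\right)\right) - 33213 = \left(656 - \frac{20 \sqrt{47}}{9}\right) - 33213 = -32557 - \frac{20 \sqrt{47}}{9}$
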